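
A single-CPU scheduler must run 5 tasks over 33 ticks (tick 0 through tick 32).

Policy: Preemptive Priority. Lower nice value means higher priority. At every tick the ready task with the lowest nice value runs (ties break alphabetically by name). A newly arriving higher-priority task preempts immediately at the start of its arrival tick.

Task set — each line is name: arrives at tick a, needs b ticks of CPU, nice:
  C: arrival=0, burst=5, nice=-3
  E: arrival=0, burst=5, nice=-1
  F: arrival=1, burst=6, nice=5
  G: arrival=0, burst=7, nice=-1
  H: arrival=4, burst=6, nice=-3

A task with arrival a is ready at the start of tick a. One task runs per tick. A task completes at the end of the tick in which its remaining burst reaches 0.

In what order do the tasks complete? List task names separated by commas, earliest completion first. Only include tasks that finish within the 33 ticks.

t=0: ready={C,E,G} → run C
t=1: ready={C,E,F,G} → run C
t=2: ready={C,E,F,G} → run C
t=3: ready={C,E,F,G} → run C
t=4: ready={C,E,F,G,H} → run C
t=5: ready={E,F,G,H} → run H
t=6: ready={E,F,G,H} → run H
t=7: ready={E,F,G,H} → run H
t=8: ready={E,F,G,H} → run H
t=9: ready={E,F,G,H} → run H
t=10: ready={E,F,G,H} → run H
t=11: ready={E,F,G} → run E
t=12: ready={E,F,G} → run E
t=13: ready={E,F,G} → run E
t=14: ready={E,F,G} → run E
t=15: ready={E,F,G} → run E
t=16: ready={F,G} → run G
t=17: ready={F,G} → run G
t=18: ready={F,G} → run G
t=19: ready={F,G} → run G
t=20: ready={F,G} → run G
t=21: ready={F,G} → run G
t=22: ready={F,G} → run G
t=23: ready={F} → run F
t=24: ready={F} → run F
t=25: ready={F} → run F
t=26: ready={F} → run F
t=27: ready={F} → run F
t=28: ready={F} → run F
t=29: (idle)
t=30: (idle)
t=31: (idle)
t=32: (idle)

completion order = C, H, E, G, F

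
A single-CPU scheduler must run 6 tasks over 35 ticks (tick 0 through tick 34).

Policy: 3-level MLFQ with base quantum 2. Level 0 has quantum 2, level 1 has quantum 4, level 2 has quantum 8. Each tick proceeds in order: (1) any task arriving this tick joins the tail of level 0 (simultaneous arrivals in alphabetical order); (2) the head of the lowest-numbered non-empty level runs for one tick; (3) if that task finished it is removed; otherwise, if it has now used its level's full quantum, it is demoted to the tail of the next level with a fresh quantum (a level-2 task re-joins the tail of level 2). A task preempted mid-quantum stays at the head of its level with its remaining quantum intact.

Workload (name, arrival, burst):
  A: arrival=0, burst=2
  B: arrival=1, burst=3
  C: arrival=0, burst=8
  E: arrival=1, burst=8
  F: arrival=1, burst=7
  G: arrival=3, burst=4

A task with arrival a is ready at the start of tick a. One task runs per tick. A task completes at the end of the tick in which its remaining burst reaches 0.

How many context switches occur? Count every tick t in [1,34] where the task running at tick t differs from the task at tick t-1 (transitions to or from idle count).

context switches = 14

t=0: L0/L1/L2 = AC/-/- → run A
t=1: L0/L1/L2 = ACBEF/-/- → run A
t=2: L0/L1/L2 = CBEF/-/- → run C
t=3: L0/L1/L2 = CBEFG/-/- → run C
t=4: L0/L1/L2 = BEFG/C/- → run B
t=5: L0/L1/L2 = BEFG/C/- → run B
t=6: L0/L1/L2 = EFG/CB/- → run E
t=7: L0/L1/L2 = EFG/CB/- → run E
t=8: L0/L1/L2 = FG/CBE/- → run F
t=9: L0/L1/L2 = FG/CBE/- → run F
t=10: L0/L1/L2 = G/CBEF/- → run G
t=11: L0/L1/L2 = G/CBEF/- → run G
t=12: L0/L1/L2 = -/CBEFG/- → run C
t=13: L0/L1/L2 = -/CBEFG/- → run C
t=14: L0/L1/L2 = -/CBEFG/- → run C
t=15: L0/L1/L2 = -/CBEFG/- → run C
t=16: L0/L1/L2 = -/BEFG/C → run B
t=17: L0/L1/L2 = -/EFG/C → run E
t=18: L0/L1/L2 = -/EFG/C → run E
t=19: L0/L1/L2 = -/EFG/C → run E
t=20: L0/L1/L2 = -/EFG/C → run E
t=21: L0/L1/L2 = -/FG/CE → run F
t=22: L0/L1/L2 = -/FG/CE → run F
t=23: L0/L1/L2 = -/FG/CE → run F
t=24: L0/L1/L2 = -/FG/CE → run F
t=25: L0/L1/L2 = -/G/CEF → run G
t=26: L0/L1/L2 = -/G/CEF → run G
t=27: L0/L1/L2 = -/-/CEF → run C
t=28: L0/L1/L2 = -/-/CEF → run C
t=29: L0/L1/L2 = -/-/EF → run E
t=30: L0/L1/L2 = -/-/EF → run E
t=31: L0/L1/L2 = -/-/F → run F
t=32: (idle)
t=33: (idle)
t=34: (idle)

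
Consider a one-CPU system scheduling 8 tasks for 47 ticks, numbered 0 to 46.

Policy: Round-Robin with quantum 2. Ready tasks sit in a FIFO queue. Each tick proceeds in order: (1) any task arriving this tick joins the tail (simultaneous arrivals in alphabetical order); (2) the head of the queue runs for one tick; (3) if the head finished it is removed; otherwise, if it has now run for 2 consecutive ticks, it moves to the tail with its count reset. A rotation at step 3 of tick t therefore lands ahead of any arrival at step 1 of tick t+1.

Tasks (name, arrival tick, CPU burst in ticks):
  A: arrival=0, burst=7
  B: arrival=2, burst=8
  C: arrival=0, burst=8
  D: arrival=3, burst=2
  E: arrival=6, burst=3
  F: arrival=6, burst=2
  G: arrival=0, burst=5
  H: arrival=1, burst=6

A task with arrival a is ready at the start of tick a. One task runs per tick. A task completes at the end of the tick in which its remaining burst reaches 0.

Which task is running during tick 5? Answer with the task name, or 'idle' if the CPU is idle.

running at tick 5 = G

t=0: queue=[A,C,G] q_used=0 → run A
t=1: queue=[A,C,G,H] q_used=1 → run A
t=2: queue=[C,G,H,A,B] q_used=0 → run C
t=3: queue=[C,G,H,A,B,D] q_used=1 → run C
t=4: queue=[G,H,A,B,D,C] q_used=0 → run G
t=5: queue=[G,H,A,B,D,C] q_used=1 → run G
t=6: queue=[H,A,B,D,C,G,E,F] q_used=0 → run H
t=7: queue=[H,A,B,D,C,G,E,F] q_used=1 → run H
t=8: queue=[A,B,D,C,G,E,F,H] q_used=0 → run A
t=9: queue=[A,B,D,C,G,E,F,H] q_used=1 → run A
t=10: queue=[B,D,C,G,E,F,H,A] q_used=0 → run B
t=11: queue=[B,D,C,G,E,F,H,A] q_used=1 → run B
t=12: queue=[D,C,G,E,F,H,A,B] q_used=0 → run D
t=13: queue=[D,C,G,E,F,H,A,B] q_used=1 → run D
t=14: queue=[C,G,E,F,H,A,B] q_used=0 → run C
t=15: queue=[C,G,E,F,H,A,B] q_used=1 → run C
t=16: queue=[G,E,F,H,A,B,C] q_used=0 → run G
t=17: queue=[G,E,F,H,A,B,C] q_used=1 → run G
t=18: queue=[E,F,H,A,B,C,G] q_used=0 → run E
t=19: queue=[E,F,H,A,B,C,G] q_used=1 → run E
t=20: queue=[F,H,A,B,C,G,E] q_used=0 → run F
t=21: queue=[F,H,A,B,C,G,E] q_used=1 → run F
t=22: queue=[H,A,B,C,G,E] q_used=0 → run H
t=23: queue=[H,A,B,C,G,E] q_used=1 → run H
t=24: queue=[A,B,C,G,E,H] q_used=0 → run A
t=25: queue=[A,B,C,G,E,H] q_used=1 → run A
t=26: queue=[B,C,G,E,H,A] q_used=0 → run B
t=27: queue=[B,C,G,E,H,A] q_used=1 → run B
t=28: queue=[C,G,E,H,A,B] q_used=0 → run C
t=29: queue=[C,G,E,H,A,B] q_used=1 → run C
t=30: queue=[G,E,H,A,B,C] q_used=0 → run G
t=31: queue=[E,H,A,B,C] q_used=0 → run E
t=32: queue=[H,A,B,C] q_used=0 → run H
t=33: queue=[H,A,B,C] q_used=1 → run H
t=34: queue=[A,B,C] q_used=0 → run A
t=35: queue=[B,C] q_used=0 → run B
t=36: queue=[B,C] q_used=1 → run B
t=37: queue=[C,B] q_used=0 → run C
t=38: queue=[C,B] q_used=1 → run C
t=39: queue=[B] q_used=0 → run B
t=40: queue=[B] q_used=1 → run B
t=41: (idle)
t=42: (idle)
t=43: (idle)
t=44: (idle)
t=45: (idle)
t=46: (idle)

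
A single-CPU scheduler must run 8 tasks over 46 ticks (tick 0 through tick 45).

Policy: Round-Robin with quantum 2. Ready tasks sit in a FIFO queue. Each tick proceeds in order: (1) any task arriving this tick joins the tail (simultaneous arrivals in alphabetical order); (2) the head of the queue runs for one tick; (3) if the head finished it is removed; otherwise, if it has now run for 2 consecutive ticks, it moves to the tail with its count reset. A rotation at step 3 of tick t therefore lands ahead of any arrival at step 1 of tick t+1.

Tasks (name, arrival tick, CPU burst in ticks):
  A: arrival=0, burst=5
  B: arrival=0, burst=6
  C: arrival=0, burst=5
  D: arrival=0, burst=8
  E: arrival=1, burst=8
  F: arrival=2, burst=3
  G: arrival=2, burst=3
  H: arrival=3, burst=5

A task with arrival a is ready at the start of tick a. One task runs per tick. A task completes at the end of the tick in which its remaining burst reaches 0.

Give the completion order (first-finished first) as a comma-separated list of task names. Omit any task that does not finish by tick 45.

t=0: queue=[A,B,C,D] q_used=0 → run A
t=1: queue=[A,B,C,D,E] q_used=1 → run A
t=2: queue=[B,C,D,E,A,F,G] q_used=0 → run B
t=3: queue=[B,C,D,E,A,F,G,H] q_used=1 → run B
t=4: queue=[C,D,E,A,F,G,H,B] q_used=0 → run C
t=5: queue=[C,D,E,A,F,G,H,B] q_used=1 → run C
t=6: queue=[D,E,A,F,G,H,B,C] q_used=0 → run D
t=7: queue=[D,E,A,F,G,H,B,C] q_used=1 → run D
t=8: queue=[E,A,F,G,H,B,C,D] q_used=0 → run E
t=9: queue=[E,A,F,G,H,B,C,D] q_used=1 → run E
t=10: queue=[A,F,G,H,B,C,D,E] q_used=0 → run A
t=11: queue=[A,F,G,H,B,C,D,E] q_used=1 → run A
t=12: queue=[F,G,H,B,C,D,E,A] q_used=0 → run F
t=13: queue=[F,G,H,B,C,D,E,A] q_used=1 → run F
t=14: queue=[G,H,B,C,D,E,A,F] q_used=0 → run G
t=15: queue=[G,H,B,C,D,E,A,F] q_used=1 → run G
t=16: queue=[H,B,C,D,E,A,F,G] q_used=0 → run H
t=17: queue=[H,B,C,D,E,A,F,G] q_used=1 → run H
t=18: queue=[B,C,D,E,A,F,G,H] q_used=0 → run B
t=19: queue=[B,C,D,E,A,F,G,H] q_used=1 → run B
t=20: queue=[C,D,E,A,F,G,H,B] q_used=0 → run C
t=21: queue=[C,D,E,A,F,G,H,B] q_used=1 → run C
t=22: queue=[D,E,A,F,G,H,B,C] q_used=0 → run D
t=23: queue=[D,E,A,F,G,H,B,C] q_used=1 → run D
t=24: queue=[E,A,F,G,H,B,C,D] q_used=0 → run E
t=25: queue=[E,A,F,G,H,B,C,D] q_used=1 → run E
t=26: queue=[A,F,G,H,B,C,D,E] q_used=0 → run A
t=27: queue=[F,G,H,B,C,D,E] q_used=0 → run F
t=28: queue=[G,H,B,C,D,E] q_used=0 → run G
t=29: queue=[H,B,C,D,E] q_used=0 → run H
t=30: queue=[H,B,C,D,E] q_used=1 → run H
t=31: queue=[B,C,D,E,H] q_used=0 → run B
t=32: queue=[B,C,D,E,H] q_used=1 → run B
t=33: queue=[C,D,E,H] q_used=0 → run C
t=34: queue=[D,E,H] q_used=0 → run D
t=35: queue=[D,E,H] q_used=1 → run D
t=36: queue=[E,H,D] q_used=0 → run E
t=37: queue=[E,H,D] q_used=1 → run E
t=38: queue=[H,D,E] q_used=0 → run H
t=39: queue=[D,E] q_used=0 → run D
t=40: queue=[D,E] q_used=1 → run D
t=41: queue=[E] q_used=0 → run E
t=42: queue=[E] q_used=1 → run E
t=43: (idle)
t=44: (idle)
t=45: (idle)

completion order = A, F, G, B, C, H, D, E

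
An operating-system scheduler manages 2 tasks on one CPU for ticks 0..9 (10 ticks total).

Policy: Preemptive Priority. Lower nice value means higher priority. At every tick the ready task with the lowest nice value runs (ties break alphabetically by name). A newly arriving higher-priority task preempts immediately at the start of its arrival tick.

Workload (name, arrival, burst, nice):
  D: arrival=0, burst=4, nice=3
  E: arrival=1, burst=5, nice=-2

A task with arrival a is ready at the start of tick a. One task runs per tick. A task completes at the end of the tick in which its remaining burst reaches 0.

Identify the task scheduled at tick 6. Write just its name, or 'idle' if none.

t=0: ready={D} → run D
t=1: ready={D,E} → run E
t=2: ready={D,E} → run E
t=3: ready={D,E} → run E
t=4: ready={D,E} → run E
t=5: ready={D,E} → run E
t=6: ready={D} → run D
t=7: ready={D} → run D
t=8: ready={D} → run D
t=9: (idle)

running at tick 6 = D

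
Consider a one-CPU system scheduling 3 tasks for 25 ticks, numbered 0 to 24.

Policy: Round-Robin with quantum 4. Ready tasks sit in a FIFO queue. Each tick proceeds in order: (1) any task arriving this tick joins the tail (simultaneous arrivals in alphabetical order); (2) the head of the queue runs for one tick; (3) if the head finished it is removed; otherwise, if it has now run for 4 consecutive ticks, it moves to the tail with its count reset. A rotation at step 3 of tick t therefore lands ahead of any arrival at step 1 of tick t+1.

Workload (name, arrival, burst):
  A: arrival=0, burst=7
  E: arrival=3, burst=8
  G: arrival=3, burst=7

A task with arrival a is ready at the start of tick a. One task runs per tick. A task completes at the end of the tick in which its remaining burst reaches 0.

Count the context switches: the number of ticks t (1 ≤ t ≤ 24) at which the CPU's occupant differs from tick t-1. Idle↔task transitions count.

t=0: queue=[A] q_used=0 → run A
t=1: queue=[A] q_used=1 → run A
t=2: queue=[A] q_used=2 → run A
t=3: queue=[A,E,G] q_used=3 → run A
t=4: queue=[E,G,A] q_used=0 → run E
t=5: queue=[E,G,A] q_used=1 → run E
t=6: queue=[E,G,A] q_used=2 → run E
t=7: queue=[E,G,A] q_used=3 → run E
t=8: queue=[G,A,E] q_used=0 → run G
t=9: queue=[G,A,E] q_used=1 → run G
t=10: queue=[G,A,E] q_used=2 → run G
t=11: queue=[G,A,E] q_used=3 → run G
t=12: queue=[A,E,G] q_used=0 → run A
t=13: queue=[A,E,G] q_used=1 → run A
t=14: queue=[A,E,G] q_used=2 → run A
t=15: queue=[E,G] q_used=0 → run E
t=16: queue=[E,G] q_used=1 → run E
t=17: queue=[E,G] q_used=2 → run E
t=18: queue=[E,G] q_used=3 → run E
t=19: queue=[G] q_used=0 → run G
t=20: queue=[G] q_used=1 → run G
t=21: queue=[G] q_used=2 → run G
t=22: (idle)
t=23: (idle)
t=24: (idle)

context switches = 6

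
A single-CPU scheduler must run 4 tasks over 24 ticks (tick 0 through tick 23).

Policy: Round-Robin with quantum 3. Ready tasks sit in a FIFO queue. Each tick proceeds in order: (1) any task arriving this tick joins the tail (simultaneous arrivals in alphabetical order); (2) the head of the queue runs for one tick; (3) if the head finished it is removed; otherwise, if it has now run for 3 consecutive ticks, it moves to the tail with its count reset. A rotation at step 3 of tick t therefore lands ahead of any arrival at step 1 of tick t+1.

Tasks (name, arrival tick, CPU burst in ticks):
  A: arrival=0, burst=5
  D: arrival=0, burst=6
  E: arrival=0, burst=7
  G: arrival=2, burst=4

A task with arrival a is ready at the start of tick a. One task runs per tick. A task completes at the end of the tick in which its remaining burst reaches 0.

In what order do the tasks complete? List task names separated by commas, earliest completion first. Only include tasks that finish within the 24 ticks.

completion order = A, D, G, E

t=0: queue=[A,D,E] q_used=0 → run A
t=1: queue=[A,D,E] q_used=1 → run A
t=2: queue=[A,D,E,G] q_used=2 → run A
t=3: queue=[D,E,G,A] q_used=0 → run D
t=4: queue=[D,E,G,A] q_used=1 → run D
t=5: queue=[D,E,G,A] q_used=2 → run D
t=6: queue=[E,G,A,D] q_used=0 → run E
t=7: queue=[E,G,A,D] q_used=1 → run E
t=8: queue=[E,G,A,D] q_used=2 → run E
t=9: queue=[G,A,D,E] q_used=0 → run G
t=10: queue=[G,A,D,E] q_used=1 → run G
t=11: queue=[G,A,D,E] q_used=2 → run G
t=12: queue=[A,D,E,G] q_used=0 → run A
t=13: queue=[A,D,E,G] q_used=1 → run A
t=14: queue=[D,E,G] q_used=0 → run D
t=15: queue=[D,E,G] q_used=1 → run D
t=16: queue=[D,E,G] q_used=2 → run D
t=17: queue=[E,G] q_used=0 → run E
t=18: queue=[E,G] q_used=1 → run E
t=19: queue=[E,G] q_used=2 → run E
t=20: queue=[G,E] q_used=0 → run G
t=21: queue=[E] q_used=0 → run E
t=22: (idle)
t=23: (idle)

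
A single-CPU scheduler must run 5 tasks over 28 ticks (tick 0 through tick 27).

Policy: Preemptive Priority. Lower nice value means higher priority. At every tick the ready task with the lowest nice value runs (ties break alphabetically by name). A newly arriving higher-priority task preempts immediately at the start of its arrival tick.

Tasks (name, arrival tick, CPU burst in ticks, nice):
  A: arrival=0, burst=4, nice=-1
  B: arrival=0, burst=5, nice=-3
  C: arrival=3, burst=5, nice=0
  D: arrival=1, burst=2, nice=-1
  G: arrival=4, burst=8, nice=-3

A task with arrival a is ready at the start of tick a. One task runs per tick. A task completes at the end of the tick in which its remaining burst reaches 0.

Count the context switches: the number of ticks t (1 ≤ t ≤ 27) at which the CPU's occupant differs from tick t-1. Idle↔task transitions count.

t=0: ready={A,B} → run B
t=1: ready={A,B,D} → run B
t=2: ready={A,B,D} → run B
t=3: ready={A,B,C,D} → run B
t=4: ready={A,B,C,D,G} → run B
t=5: ready={A,C,D,G} → run G
t=6: ready={A,C,D,G} → run G
t=7: ready={A,C,D,G} → run G
t=8: ready={A,C,D,G} → run G
t=9: ready={A,C,D,G} → run G
t=10: ready={A,C,D,G} → run G
t=11: ready={A,C,D,G} → run G
t=12: ready={A,C,D,G} → run G
t=13: ready={A,C,D} → run A
t=14: ready={A,C,D} → run A
t=15: ready={A,C,D} → run A
t=16: ready={A,C,D} → run A
t=17: ready={C,D} → run D
t=18: ready={C,D} → run D
t=19: ready={C} → run C
t=20: ready={C} → run C
t=21: ready={C} → run C
t=22: ready={C} → run C
t=23: ready={C} → run C
t=24: (idle)
t=25: (idle)
t=26: (idle)
t=27: (idle)

context switches = 5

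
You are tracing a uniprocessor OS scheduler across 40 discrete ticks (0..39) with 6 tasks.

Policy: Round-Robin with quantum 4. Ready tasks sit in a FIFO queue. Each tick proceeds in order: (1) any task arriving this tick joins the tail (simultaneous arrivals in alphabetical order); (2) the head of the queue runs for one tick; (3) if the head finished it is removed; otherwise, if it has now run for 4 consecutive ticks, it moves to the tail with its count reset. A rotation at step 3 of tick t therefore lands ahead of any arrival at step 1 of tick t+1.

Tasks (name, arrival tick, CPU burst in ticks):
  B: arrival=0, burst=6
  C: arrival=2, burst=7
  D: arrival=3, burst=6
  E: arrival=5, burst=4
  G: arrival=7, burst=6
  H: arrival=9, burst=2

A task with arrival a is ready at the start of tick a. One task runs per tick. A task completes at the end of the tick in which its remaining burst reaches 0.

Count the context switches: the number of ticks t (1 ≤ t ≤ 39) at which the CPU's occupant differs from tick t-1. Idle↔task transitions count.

context switches = 10

t=0: queue=[B] q_used=0 → run B
t=1: queue=[B] q_used=1 → run B
t=2: queue=[B,C] q_used=2 → run B
t=3: queue=[B,C,D] q_used=3 → run B
t=4: queue=[C,D,B] q_used=0 → run C
t=5: queue=[C,D,B,E] q_used=1 → run C
t=6: queue=[C,D,B,E] q_used=2 → run C
t=7: queue=[C,D,B,E,G] q_used=3 → run C
t=8: queue=[D,B,E,G,C] q_used=0 → run D
t=9: queue=[D,B,E,G,C,H] q_used=1 → run D
t=10: queue=[D,B,E,G,C,H] q_used=2 → run D
t=11: queue=[D,B,E,G,C,H] q_used=3 → run D
t=12: queue=[B,E,G,C,H,D] q_used=0 → run B
t=13: queue=[B,E,G,C,H,D] q_used=1 → run B
t=14: queue=[E,G,C,H,D] q_used=0 → run E
t=15: queue=[E,G,C,H,D] q_used=1 → run E
t=16: queue=[E,G,C,H,D] q_used=2 → run E
t=17: queue=[E,G,C,H,D] q_used=3 → run E
t=18: queue=[G,C,H,D] q_used=0 → run G
t=19: queue=[G,C,H,D] q_used=1 → run G
t=20: queue=[G,C,H,D] q_used=2 → run G
t=21: queue=[G,C,H,D] q_used=3 → run G
t=22: queue=[C,H,D,G] q_used=0 → run C
t=23: queue=[C,H,D,G] q_used=1 → run C
t=24: queue=[C,H,D,G] q_used=2 → run C
t=25: queue=[H,D,G] q_used=0 → run H
t=26: queue=[H,D,G] q_used=1 → run H
t=27: queue=[D,G] q_used=0 → run D
t=28: queue=[D,G] q_used=1 → run D
t=29: queue=[G] q_used=0 → run G
t=30: queue=[G] q_used=1 → run G
t=31: (idle)
t=32: (idle)
t=33: (idle)
t=34: (idle)
t=35: (idle)
t=36: (idle)
t=37: (idle)
t=38: (idle)
t=39: (idle)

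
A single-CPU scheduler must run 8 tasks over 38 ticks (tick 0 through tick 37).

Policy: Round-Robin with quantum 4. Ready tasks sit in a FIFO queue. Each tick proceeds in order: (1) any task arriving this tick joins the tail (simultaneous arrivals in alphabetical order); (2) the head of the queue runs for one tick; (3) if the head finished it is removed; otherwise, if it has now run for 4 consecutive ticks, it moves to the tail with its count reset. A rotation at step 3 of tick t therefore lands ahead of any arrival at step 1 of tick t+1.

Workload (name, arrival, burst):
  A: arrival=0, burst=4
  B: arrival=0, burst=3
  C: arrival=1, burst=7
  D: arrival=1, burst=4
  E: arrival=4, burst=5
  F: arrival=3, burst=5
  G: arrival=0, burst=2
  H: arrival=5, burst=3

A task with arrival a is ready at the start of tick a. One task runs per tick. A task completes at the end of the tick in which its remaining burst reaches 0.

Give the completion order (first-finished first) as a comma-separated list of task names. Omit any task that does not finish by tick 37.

completion order = A, B, G, D, H, C, F, E

t=0: queue=[A,B,G] q_used=0 → run A
t=1: queue=[A,B,G,C,D] q_used=1 → run A
t=2: queue=[A,B,G,C,D] q_used=2 → run A
t=3: queue=[A,B,G,C,D,F] q_used=3 → run A
t=4: queue=[B,G,C,D,F,E] q_used=0 → run B
t=5: queue=[B,G,C,D,F,E,H] q_used=1 → run B
t=6: queue=[B,G,C,D,F,E,H] q_used=2 → run B
t=7: queue=[G,C,D,F,E,H] q_used=0 → run G
t=8: queue=[G,C,D,F,E,H] q_used=1 → run G
t=9: queue=[C,D,F,E,H] q_used=0 → run C
t=10: queue=[C,D,F,E,H] q_used=1 → run C
t=11: queue=[C,D,F,E,H] q_used=2 → run C
t=12: queue=[C,D,F,E,H] q_used=3 → run C
t=13: queue=[D,F,E,H,C] q_used=0 → run D
t=14: queue=[D,F,E,H,C] q_used=1 → run D
t=15: queue=[D,F,E,H,C] q_used=2 → run D
t=16: queue=[D,F,E,H,C] q_used=3 → run D
t=17: queue=[F,E,H,C] q_used=0 → run F
t=18: queue=[F,E,H,C] q_used=1 → run F
t=19: queue=[F,E,H,C] q_used=2 → run F
t=20: queue=[F,E,H,C] q_used=3 → run F
t=21: queue=[E,H,C,F] q_used=0 → run E
t=22: queue=[E,H,C,F] q_used=1 → run E
t=23: queue=[E,H,C,F] q_used=2 → run E
t=24: queue=[E,H,C,F] q_used=3 → run E
t=25: queue=[H,C,F,E] q_used=0 → run H
t=26: queue=[H,C,F,E] q_used=1 → run H
t=27: queue=[H,C,F,E] q_used=2 → run H
t=28: queue=[C,F,E] q_used=0 → run C
t=29: queue=[C,F,E] q_used=1 → run C
t=30: queue=[C,F,E] q_used=2 → run C
t=31: queue=[F,E] q_used=0 → run F
t=32: queue=[E] q_used=0 → run E
t=33: (idle)
t=34: (idle)
t=35: (idle)
t=36: (idle)
t=37: (idle)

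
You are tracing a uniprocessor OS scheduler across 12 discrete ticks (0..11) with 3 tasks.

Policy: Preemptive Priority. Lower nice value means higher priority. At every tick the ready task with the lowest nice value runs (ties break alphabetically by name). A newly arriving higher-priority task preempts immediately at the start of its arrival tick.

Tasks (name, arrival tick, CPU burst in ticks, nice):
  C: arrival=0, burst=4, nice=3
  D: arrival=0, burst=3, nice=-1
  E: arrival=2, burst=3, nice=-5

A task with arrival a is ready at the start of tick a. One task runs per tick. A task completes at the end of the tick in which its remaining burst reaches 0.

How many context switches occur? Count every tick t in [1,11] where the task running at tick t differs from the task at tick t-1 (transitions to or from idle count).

t=0: ready={C,D} → run D
t=1: ready={C,D} → run D
t=2: ready={C,D,E} → run E
t=3: ready={C,D,E} → run E
t=4: ready={C,D,E} → run E
t=5: ready={C,D} → run D
t=6: ready={C} → run C
t=7: ready={C} → run C
t=8: ready={C} → run C
t=9: ready={C} → run C
t=10: (idle)
t=11: (idle)

context switches = 4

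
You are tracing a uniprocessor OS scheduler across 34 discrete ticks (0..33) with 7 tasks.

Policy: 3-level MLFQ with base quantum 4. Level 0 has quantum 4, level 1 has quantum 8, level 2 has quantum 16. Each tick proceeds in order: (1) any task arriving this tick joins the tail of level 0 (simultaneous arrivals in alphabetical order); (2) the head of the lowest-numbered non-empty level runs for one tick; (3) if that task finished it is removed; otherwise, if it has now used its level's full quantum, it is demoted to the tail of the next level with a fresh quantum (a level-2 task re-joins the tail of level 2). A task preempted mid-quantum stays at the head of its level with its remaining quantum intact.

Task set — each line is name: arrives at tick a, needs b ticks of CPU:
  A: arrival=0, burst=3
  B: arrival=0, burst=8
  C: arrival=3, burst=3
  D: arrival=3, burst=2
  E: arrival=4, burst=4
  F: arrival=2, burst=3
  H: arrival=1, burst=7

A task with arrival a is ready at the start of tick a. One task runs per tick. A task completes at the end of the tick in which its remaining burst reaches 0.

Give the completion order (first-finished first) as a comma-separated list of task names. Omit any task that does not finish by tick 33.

t=0: L0/L1/L2 = AB/-/- → run A
t=1: L0/L1/L2 = ABH/-/- → run A
t=2: L0/L1/L2 = ABHF/-/- → run A
t=3: L0/L1/L2 = BHFCD/-/- → run B
t=4: L0/L1/L2 = BHFCDE/-/- → run B
t=5: L0/L1/L2 = BHFCDE/-/- → run B
t=6: L0/L1/L2 = BHFCDE/-/- → run B
t=7: L0/L1/L2 = HFCDE/B/- → run H
t=8: L0/L1/L2 = HFCDE/B/- → run H
t=9: L0/L1/L2 = HFCDE/B/- → run H
t=10: L0/L1/L2 = HFCDE/B/- → run H
t=11: L0/L1/L2 = FCDE/BH/- → run F
t=12: L0/L1/L2 = FCDE/BH/- → run F
t=13: L0/L1/L2 = FCDE/BH/- → run F
t=14: L0/L1/L2 = CDE/BH/- → run C
t=15: L0/L1/L2 = CDE/BH/- → run C
t=16: L0/L1/L2 = CDE/BH/- → run C
t=17: L0/L1/L2 = DE/BH/- → run D
t=18: L0/L1/L2 = DE/BH/- → run D
t=19: L0/L1/L2 = E/BH/- → run E
t=20: L0/L1/L2 = E/BH/- → run E
t=21: L0/L1/L2 = E/BH/- → run E
t=22: L0/L1/L2 = E/BH/- → run E
t=23: L0/L1/L2 = -/BH/- → run B
t=24: L0/L1/L2 = -/BH/- → run B
t=25: L0/L1/L2 = -/BH/- → run B
t=26: L0/L1/L2 = -/BH/- → run B
t=27: L0/L1/L2 = -/H/- → run H
t=28: L0/L1/L2 = -/H/- → run H
t=29: L0/L1/L2 = -/H/- → run H
t=30: (idle)
t=31: (idle)
t=32: (idle)
t=33: (idle)

completion order = A, F, C, D, E, B, H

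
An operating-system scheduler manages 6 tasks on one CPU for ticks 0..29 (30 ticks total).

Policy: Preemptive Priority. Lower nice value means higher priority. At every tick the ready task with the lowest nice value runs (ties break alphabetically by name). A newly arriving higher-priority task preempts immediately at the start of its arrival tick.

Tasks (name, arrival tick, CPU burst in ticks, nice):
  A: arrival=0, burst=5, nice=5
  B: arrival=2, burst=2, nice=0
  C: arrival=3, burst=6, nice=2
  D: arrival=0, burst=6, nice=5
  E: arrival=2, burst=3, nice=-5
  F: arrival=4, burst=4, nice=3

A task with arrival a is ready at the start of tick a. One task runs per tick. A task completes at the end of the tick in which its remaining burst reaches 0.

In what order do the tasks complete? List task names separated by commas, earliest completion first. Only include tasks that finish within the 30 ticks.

completion order = E, B, C, F, A, D

t=0: ready={A,D} → run A
t=1: ready={A,D} → run A
t=2: ready={A,B,D,E} → run E
t=3: ready={A,B,C,D,E} → run E
t=4: ready={A,B,C,D,E,F} → run E
t=5: ready={A,B,C,D,F} → run B
t=6: ready={A,B,C,D,F} → run B
t=7: ready={A,C,D,F} → run C
t=8: ready={A,C,D,F} → run C
t=9: ready={A,C,D,F} → run C
t=10: ready={A,C,D,F} → run C
t=11: ready={A,C,D,F} → run C
t=12: ready={A,C,D,F} → run C
t=13: ready={A,D,F} → run F
t=14: ready={A,D,F} → run F
t=15: ready={A,D,F} → run F
t=16: ready={A,D,F} → run F
t=17: ready={A,D} → run A
t=18: ready={A,D} → run A
t=19: ready={A,D} → run A
t=20: ready={D} → run D
t=21: ready={D} → run D
t=22: ready={D} → run D
t=23: ready={D} → run D
t=24: ready={D} → run D
t=25: ready={D} → run D
t=26: (idle)
t=27: (idle)
t=28: (idle)
t=29: (idle)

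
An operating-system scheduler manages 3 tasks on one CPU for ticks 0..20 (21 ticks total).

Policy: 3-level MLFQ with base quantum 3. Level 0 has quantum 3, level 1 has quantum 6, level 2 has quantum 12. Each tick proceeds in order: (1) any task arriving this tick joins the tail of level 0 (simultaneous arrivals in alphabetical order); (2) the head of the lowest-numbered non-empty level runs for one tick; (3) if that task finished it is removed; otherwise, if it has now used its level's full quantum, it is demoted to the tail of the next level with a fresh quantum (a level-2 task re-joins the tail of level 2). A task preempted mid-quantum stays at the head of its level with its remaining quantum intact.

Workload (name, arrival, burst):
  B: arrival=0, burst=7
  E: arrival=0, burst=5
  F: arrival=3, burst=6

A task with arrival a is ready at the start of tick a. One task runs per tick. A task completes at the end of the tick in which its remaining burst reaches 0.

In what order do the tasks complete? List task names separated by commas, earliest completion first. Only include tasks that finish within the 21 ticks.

t=0: L0/L1/L2 = BE/-/- → run B
t=1: L0/L1/L2 = BE/-/- → run B
t=2: L0/L1/L2 = BE/-/- → run B
t=3: L0/L1/L2 = EF/B/- → run E
t=4: L0/L1/L2 = EF/B/- → run E
t=5: L0/L1/L2 = EF/B/- → run E
t=6: L0/L1/L2 = F/BE/- → run F
t=7: L0/L1/L2 = F/BE/- → run F
t=8: L0/L1/L2 = F/BE/- → run F
t=9: L0/L1/L2 = -/BEF/- → run B
t=10: L0/L1/L2 = -/BEF/- → run B
t=11: L0/L1/L2 = -/BEF/- → run B
t=12: L0/L1/L2 = -/BEF/- → run B
t=13: L0/L1/L2 = -/EF/- → run E
t=14: L0/L1/L2 = -/EF/- → run E
t=15: L0/L1/L2 = -/F/- → run F
t=16: L0/L1/L2 = -/F/- → run F
t=17: L0/L1/L2 = -/F/- → run F
t=18: (idle)
t=19: (idle)
t=20: (idle)

completion order = B, E, F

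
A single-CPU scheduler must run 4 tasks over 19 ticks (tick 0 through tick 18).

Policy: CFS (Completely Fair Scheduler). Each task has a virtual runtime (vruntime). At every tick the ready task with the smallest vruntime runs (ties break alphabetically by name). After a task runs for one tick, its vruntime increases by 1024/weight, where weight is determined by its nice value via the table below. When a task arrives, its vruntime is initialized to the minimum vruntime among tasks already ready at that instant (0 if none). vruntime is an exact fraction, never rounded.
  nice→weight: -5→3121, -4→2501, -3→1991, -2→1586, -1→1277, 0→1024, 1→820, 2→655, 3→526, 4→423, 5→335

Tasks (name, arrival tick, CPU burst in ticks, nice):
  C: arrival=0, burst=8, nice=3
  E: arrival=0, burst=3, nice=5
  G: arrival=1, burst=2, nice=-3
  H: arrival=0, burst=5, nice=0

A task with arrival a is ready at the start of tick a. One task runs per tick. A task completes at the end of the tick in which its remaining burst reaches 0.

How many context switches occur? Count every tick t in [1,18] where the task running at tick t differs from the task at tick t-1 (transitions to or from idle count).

context switches = 14

t=0: vr[C=0 E=0 H=0] → run C
t=1: vr[C=512/263 E=0 G=0 H=0] → run E
t=2: vr[C=512/263 E=1024/335 G=0 H=0] → run G
t=3: vr[C=512/263 E=1024/335 G=1024/1991 H=0] → run H
t=4: vr[C=512/263 E=1024/335 G=1024/1991 H=1] → run G
t=5: vr[C=512/263 E=1024/335 H=1] → run H
t=6: vr[C=512/263 E=1024/335 H=2] → run C
t=7: vr[C=1024/263 E=1024/335 H=2] → run H
t=8: vr[C=1024/263 E=1024/335 H=3] → run H
t=9: vr[C=1024/263 E=1024/335 H=4] → run E
t=10: vr[C=1024/263 E=2048/335 H=4] → run C
t=11: vr[C=1536/263 E=2048/335 H=4] → run H
t=12: vr[C=1536/263 E=2048/335] → run C
t=13: vr[C=2048/263 E=2048/335] → run E
t=14: vr[C=2048/263] → run C
t=15: vr[C=2560/263] → run C
t=16: vr[C=3072/263] → run C
t=17: vr[C=3584/263] → run C
t=18: (idle)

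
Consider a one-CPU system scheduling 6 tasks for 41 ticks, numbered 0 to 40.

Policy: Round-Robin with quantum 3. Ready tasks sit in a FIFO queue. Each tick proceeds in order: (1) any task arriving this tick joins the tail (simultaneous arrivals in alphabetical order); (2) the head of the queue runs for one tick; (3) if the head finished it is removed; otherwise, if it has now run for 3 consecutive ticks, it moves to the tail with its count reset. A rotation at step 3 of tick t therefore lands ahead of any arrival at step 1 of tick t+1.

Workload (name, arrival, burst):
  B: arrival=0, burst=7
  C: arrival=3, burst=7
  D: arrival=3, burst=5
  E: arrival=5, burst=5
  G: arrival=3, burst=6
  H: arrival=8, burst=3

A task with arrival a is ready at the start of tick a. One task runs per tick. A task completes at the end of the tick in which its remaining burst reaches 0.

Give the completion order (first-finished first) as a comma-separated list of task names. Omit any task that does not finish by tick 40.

completion order = B, H, D, G, E, C

t=0: queue=[B] q_used=0 → run B
t=1: queue=[B] q_used=1 → run B
t=2: queue=[B] q_used=2 → run B
t=3: queue=[B,C,D,G] q_used=0 → run B
t=4: queue=[B,C,D,G] q_used=1 → run B
t=5: queue=[B,C,D,G,E] q_used=2 → run B
t=6: queue=[C,D,G,E,B] q_used=0 → run C
t=7: queue=[C,D,G,E,B] q_used=1 → run C
t=8: queue=[C,D,G,E,B,H] q_used=2 → run C
t=9: queue=[D,G,E,B,H,C] q_used=0 → run D
t=10: queue=[D,G,E,B,H,C] q_used=1 → run D
t=11: queue=[D,G,E,B,H,C] q_used=2 → run D
t=12: queue=[G,E,B,H,C,D] q_used=0 → run G
t=13: queue=[G,E,B,H,C,D] q_used=1 → run G
t=14: queue=[G,E,B,H,C,D] q_used=2 → run G
t=15: queue=[E,B,H,C,D,G] q_used=0 → run E
t=16: queue=[E,B,H,C,D,G] q_used=1 → run E
t=17: queue=[E,B,H,C,D,G] q_used=2 → run E
t=18: queue=[B,H,C,D,G,E] q_used=0 → run B
t=19: queue=[H,C,D,G,E] q_used=0 → run H
t=20: queue=[H,C,D,G,E] q_used=1 → run H
t=21: queue=[H,C,D,G,E] q_used=2 → run H
t=22: queue=[C,D,G,E] q_used=0 → run C
t=23: queue=[C,D,G,E] q_used=1 → run C
t=24: queue=[C,D,G,E] q_used=2 → run C
t=25: queue=[D,G,E,C] q_used=0 → run D
t=26: queue=[D,G,E,C] q_used=1 → run D
t=27: queue=[G,E,C] q_used=0 → run G
t=28: queue=[G,E,C] q_used=1 → run G
t=29: queue=[G,E,C] q_used=2 → run G
t=30: queue=[E,C] q_used=0 → run E
t=31: queue=[E,C] q_used=1 → run E
t=32: queue=[C] q_used=0 → run C
t=33: (idle)
t=34: (idle)
t=35: (idle)
t=36: (idle)
t=37: (idle)
t=38: (idle)
t=39: (idle)
t=40: (idle)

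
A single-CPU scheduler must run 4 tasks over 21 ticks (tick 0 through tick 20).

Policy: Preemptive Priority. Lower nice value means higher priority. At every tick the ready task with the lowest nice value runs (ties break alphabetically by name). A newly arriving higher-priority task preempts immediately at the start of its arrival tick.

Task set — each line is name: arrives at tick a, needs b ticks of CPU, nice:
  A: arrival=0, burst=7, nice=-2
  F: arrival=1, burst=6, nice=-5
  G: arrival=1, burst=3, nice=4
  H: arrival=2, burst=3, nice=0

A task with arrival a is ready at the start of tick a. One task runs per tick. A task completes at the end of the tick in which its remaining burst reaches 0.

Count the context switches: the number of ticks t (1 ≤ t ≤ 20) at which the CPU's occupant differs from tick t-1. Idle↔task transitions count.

t=0: ready={A} → run A
t=1: ready={A,F,G} → run F
t=2: ready={A,F,G,H} → run F
t=3: ready={A,F,G,H} → run F
t=4: ready={A,F,G,H} → run F
t=5: ready={A,F,G,H} → run F
t=6: ready={A,F,G,H} → run F
t=7: ready={A,G,H} → run A
t=8: ready={A,G,H} → run A
t=9: ready={A,G,H} → run A
t=10: ready={A,G,H} → run A
t=11: ready={A,G,H} → run A
t=12: ready={A,G,H} → run A
t=13: ready={G,H} → run H
t=14: ready={G,H} → run H
t=15: ready={G,H} → run H
t=16: ready={G} → run G
t=17: ready={G} → run G
t=18: ready={G} → run G
t=19: (idle)
t=20: (idle)

context switches = 5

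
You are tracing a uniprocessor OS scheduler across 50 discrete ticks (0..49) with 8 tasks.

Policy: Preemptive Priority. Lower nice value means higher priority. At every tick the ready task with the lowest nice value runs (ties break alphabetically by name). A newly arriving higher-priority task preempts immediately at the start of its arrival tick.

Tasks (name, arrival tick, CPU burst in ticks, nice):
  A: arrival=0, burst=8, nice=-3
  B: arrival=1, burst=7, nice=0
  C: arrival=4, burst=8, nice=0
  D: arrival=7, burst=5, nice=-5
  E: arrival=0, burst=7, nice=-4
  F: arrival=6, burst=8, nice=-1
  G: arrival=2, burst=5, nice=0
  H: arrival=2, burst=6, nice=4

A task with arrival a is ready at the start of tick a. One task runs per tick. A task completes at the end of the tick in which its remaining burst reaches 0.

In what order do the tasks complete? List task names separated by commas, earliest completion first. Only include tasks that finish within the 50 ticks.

completion order = E, D, A, F, B, C, G

t=0: ready={A,E} → run E
t=1: ready={A,B,E} → run E
t=2: ready={A,B,E,G,H} → run E
t=3: ready={A,B,E,G,H} → run E
t=4: ready={A,B,C,E,G,H} → run E
t=5: ready={A,B,C,E,G,H} → run E
t=6: ready={A,B,C,E,F,G,H} → run E
t=7: ready={A,B,C,D,F,G,H} → run D
t=8: ready={A,B,C,D,F,G,H} → run D
t=9: ready={A,B,C,D,F,G,H} → run D
t=10: ready={A,B,C,D,F,G,H} → run D
t=11: ready={A,B,C,D,F,G,H} → run D
t=12: ready={A,B,C,F,G,H} → run A
t=13: ready={A,B,C,F,G,H} → run A
t=14: ready={A,B,C,F,G,H} → run A
t=15: ready={A,B,C,F,G,H} → run A
t=16: ready={A,B,C,F,G,H} → run A
t=17: ready={A,B,C,F,G,H} → run A
t=18: ready={A,B,C,F,G,H} → run A
t=19: ready={A,B,C,F,G,H} → run A
t=20: ready={B,C,F,G,H} → run F
t=21: ready={B,C,F,G,H} → run F
t=22: ready={B,C,F,G,H} → run F
t=23: ready={B,C,F,G,H} → run F
t=24: ready={B,C,F,G,H} → run F
t=25: ready={B,C,F,G,H} → run F
t=26: ready={B,C,F,G,H} → run F
t=27: ready={B,C,F,G,H} → run F
t=28: ready={B,C,G,H} → run B
t=29: ready={B,C,G,H} → run B
t=30: ready={B,C,G,H} → run B
t=31: ready={B,C,G,H} → run B
t=32: ready={B,C,G,H} → run B
t=33: ready={B,C,G,H} → run B
t=34: ready={B,C,G,H} → run B
t=35: ready={C,G,H} → run C
t=36: ready={C,G,H} → run C
t=37: ready={C,G,H} → run C
t=38: ready={C,G,H} → run C
t=39: ready={C,G,H} → run C
t=40: ready={C,G,H} → run C
t=41: ready={C,G,H} → run C
t=42: ready={C,G,H} → run C
t=43: ready={G,H} → run G
t=44: ready={G,H} → run G
t=45: ready={G,H} → run G
t=46: ready={G,H} → run G
t=47: ready={G,H} → run G
t=48: ready={H} → run H
t=49: ready={H} → run H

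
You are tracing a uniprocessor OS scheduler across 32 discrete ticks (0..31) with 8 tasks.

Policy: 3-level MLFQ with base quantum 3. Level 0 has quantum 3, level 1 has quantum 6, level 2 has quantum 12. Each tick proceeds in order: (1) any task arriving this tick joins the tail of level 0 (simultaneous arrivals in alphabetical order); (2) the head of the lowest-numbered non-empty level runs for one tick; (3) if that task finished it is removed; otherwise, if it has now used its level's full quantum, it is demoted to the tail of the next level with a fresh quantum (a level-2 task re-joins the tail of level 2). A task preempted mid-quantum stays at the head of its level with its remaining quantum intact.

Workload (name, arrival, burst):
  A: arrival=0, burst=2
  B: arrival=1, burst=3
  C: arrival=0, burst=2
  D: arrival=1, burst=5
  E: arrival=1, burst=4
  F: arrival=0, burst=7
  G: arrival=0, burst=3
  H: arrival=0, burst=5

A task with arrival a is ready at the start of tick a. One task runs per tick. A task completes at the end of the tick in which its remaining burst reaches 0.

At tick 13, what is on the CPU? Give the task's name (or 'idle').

t=0: L0/L1/L2 = ACFGH/-/- → run A
t=1: L0/L1/L2 = ACFGHBDE/-/- → run A
t=2: L0/L1/L2 = CFGHBDE/-/- → run C
t=3: L0/L1/L2 = CFGHBDE/-/- → run C
t=4: L0/L1/L2 = FGHBDE/-/- → run F
t=5: L0/L1/L2 = FGHBDE/-/- → run F
t=6: L0/L1/L2 = FGHBDE/-/- → run F
t=7: L0/L1/L2 = GHBDE/F/- → run G
t=8: L0/L1/L2 = GHBDE/F/- → run G
t=9: L0/L1/L2 = GHBDE/F/- → run G
t=10: L0/L1/L2 = HBDE/F/- → run H
t=11: L0/L1/L2 = HBDE/F/- → run H
t=12: L0/L1/L2 = HBDE/F/- → run H
t=13: L0/L1/L2 = BDE/FH/- → run B
t=14: L0/L1/L2 = BDE/FH/- → run B
t=15: L0/L1/L2 = BDE/FH/- → run B
t=16: L0/L1/L2 = DE/FH/- → run D
t=17: L0/L1/L2 = DE/FH/- → run D
t=18: L0/L1/L2 = DE/FH/- → run D
t=19: L0/L1/L2 = E/FHD/- → run E
t=20: L0/L1/L2 = E/FHD/- → run E
t=21: L0/L1/L2 = E/FHD/- → run E
t=22: L0/L1/L2 = -/FHDE/- → run F
t=23: L0/L1/L2 = -/FHDE/- → run F
t=24: L0/L1/L2 = -/FHDE/- → run F
t=25: L0/L1/L2 = -/FHDE/- → run F
t=26: L0/L1/L2 = -/HDE/- → run H
t=27: L0/L1/L2 = -/HDE/- → run H
t=28: L0/L1/L2 = -/DE/- → run D
t=29: L0/L1/L2 = -/DE/- → run D
t=30: L0/L1/L2 = -/E/- → run E
t=31: (idle)

running at tick 13 = B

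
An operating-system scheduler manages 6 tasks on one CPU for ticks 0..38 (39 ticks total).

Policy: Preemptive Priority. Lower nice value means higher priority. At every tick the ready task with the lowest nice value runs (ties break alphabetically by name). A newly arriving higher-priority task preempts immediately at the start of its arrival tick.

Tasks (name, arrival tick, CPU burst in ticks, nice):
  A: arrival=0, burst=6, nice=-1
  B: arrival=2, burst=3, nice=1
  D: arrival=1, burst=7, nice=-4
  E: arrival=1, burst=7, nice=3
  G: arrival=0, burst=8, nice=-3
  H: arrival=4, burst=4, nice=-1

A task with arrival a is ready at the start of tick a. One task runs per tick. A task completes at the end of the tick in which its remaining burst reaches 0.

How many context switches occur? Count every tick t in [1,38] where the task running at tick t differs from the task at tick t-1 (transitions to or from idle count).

context switches = 7

t=0: ready={A,G} → run G
t=1: ready={A,D,E,G} → run D
t=2: ready={A,B,D,E,G} → run D
t=3: ready={A,B,D,E,G} → run D
t=4: ready={A,B,D,E,G,H} → run D
t=5: ready={A,B,D,E,G,H} → run D
t=6: ready={A,B,D,E,G,H} → run D
t=7: ready={A,B,D,E,G,H} → run D
t=8: ready={A,B,E,G,H} → run G
t=9: ready={A,B,E,G,H} → run G
t=10: ready={A,B,E,G,H} → run G
t=11: ready={A,B,E,G,H} → run G
t=12: ready={A,B,E,G,H} → run G
t=13: ready={A,B,E,G,H} → run G
t=14: ready={A,B,E,G,H} → run G
t=15: ready={A,B,E,H} → run A
t=16: ready={A,B,E,H} → run A
t=17: ready={A,B,E,H} → run A
t=18: ready={A,B,E,H} → run A
t=19: ready={A,B,E,H} → run A
t=20: ready={A,B,E,H} → run A
t=21: ready={B,E,H} → run H
t=22: ready={B,E,H} → run H
t=23: ready={B,E,H} → run H
t=24: ready={B,E,H} → run H
t=25: ready={B,E} → run B
t=26: ready={B,E} → run B
t=27: ready={B,E} → run B
t=28: ready={E} → run E
t=29: ready={E} → run E
t=30: ready={E} → run E
t=31: ready={E} → run E
t=32: ready={E} → run E
t=33: ready={E} → run E
t=34: ready={E} → run E
t=35: (idle)
t=36: (idle)
t=37: (idle)
t=38: (idle)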